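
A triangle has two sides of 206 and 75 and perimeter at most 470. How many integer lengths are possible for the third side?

Triangle inequality: 131 < x < 281. Perimeter ≤ 470 gives x ≤ 470 − 206 − 75 = 189.
So 131 < x ≤ 189; integers 132 through 189: 58 values.

58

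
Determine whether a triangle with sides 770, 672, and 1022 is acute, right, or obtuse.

right

Compare the square of the longest side to the sum of squares of the other two: 672² + 770² = 1044484 = 1022².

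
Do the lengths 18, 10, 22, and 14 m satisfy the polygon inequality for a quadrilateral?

Yes

A quadrilateral exists iff every side is shorter than the sum of the others — equivalently, the longest side is less than the sum of the rest.
Longest side 22 < 42 (sum of the remaining 3), so yes.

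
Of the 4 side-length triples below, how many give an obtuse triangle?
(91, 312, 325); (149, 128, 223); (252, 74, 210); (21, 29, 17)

3

(91,312,325): 91²+312² = 105625 = 325² → right
(149,128,223): 128²+149² = 38585 < 49729 = 223² → obtuse
(252,74,210): 74²+210² = 49576 < 63504 = 252² → obtuse
(21,29,17): 17²+21² = 730 < 841 = 29² → obtuse
3 of the 4 are obtuse.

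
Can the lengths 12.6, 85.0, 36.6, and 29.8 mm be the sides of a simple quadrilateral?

No

For a quadrilateral, each side must be shorter than the sum of the others.
Here the longest side is 85.0, but the remaining 3 sides sum to only 79.0.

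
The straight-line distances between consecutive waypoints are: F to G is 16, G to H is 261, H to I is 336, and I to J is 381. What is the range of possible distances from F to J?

The maximum is all hops collinear in one direction: 16 + 261 + 336 + 381 = 994.
The longest hop is 381; the others sum to 613. Since 381 ≤ 613, the path can fold back on itself completely, so the minimum distance is 0.

0 ≤ FJ ≤ 994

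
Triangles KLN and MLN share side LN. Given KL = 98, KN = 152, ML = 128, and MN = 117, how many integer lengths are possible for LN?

From triangle KLN: 54 < LN < 250.
From triangle MLN: 11 < LN < 245.
Intersection: 54 < LN < 245, so integers 55 through 244: 190 values.

190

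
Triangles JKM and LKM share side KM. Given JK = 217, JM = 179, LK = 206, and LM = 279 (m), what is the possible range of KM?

73 < KM < 396

From triangle JKM: |217 − 179| < KM < 217 + 179, i.e. 38 < KM < 396.
From triangle LKM: 73 < KM < 485.
Both must hold, so KM lies in the intersection.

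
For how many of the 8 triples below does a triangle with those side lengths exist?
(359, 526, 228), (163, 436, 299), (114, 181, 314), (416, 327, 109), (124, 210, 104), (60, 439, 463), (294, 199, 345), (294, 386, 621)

7

(228,359,526): 228+359 > 526 → valid
(163,299,436): 163+299 > 436 → valid
(114,181,314): 114+181 ≤ 314 → not valid
(109,327,416): 109+327 > 416 → valid
(104,124,210): 104+124 > 210 → valid
(60,439,463): 60+439 > 463 → valid
(199,294,345): 199+294 > 345 → valid
(294,386,621): 294+386 > 621 → valid
7 of the 8 triples form a triangle.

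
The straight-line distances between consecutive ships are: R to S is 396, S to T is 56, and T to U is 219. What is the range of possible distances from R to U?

The maximum is all hops collinear in one direction: 396 + 56 + 219 = 671.
The longest hop is 396; the others sum to 275. Folding the others back against it leaves at least 396 − 275 = 121.

121 ≤ RU ≤ 671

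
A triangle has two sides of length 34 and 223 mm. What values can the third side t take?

By the triangle inequality, t must be less than 34 + 223 = 257 and greater than |34 − 223| = 189.

189 < t < 257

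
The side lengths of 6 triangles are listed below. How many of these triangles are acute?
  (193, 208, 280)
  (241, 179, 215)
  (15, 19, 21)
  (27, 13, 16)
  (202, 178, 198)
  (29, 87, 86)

5

(193,208,280): 193²+208² = 80513 > 78400 = 280² → acute
(241,179,215): 179²+215² = 78266 > 58081 = 241² → acute
(15,19,21): 15²+19² = 586 > 441 = 21² → acute
(27,13,16): 13²+16² = 425 < 729 = 27² → obtuse
(202,178,198): 178²+198² = 70888 > 40804 = 202² → acute
(29,87,86): 29²+86² = 8237 > 7569 = 87² → acute
5 of the 6 are acute.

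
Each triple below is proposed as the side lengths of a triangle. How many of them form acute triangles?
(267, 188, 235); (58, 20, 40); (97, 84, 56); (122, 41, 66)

(267,188,235): 188²+235² = 90569 > 71289 = 267² → acute
(58,20,40): 20²+40² = 2000 < 3364 = 58² → obtuse
(97,84,56): 56²+84² = 10192 > 9409 = 97² → acute
(122,41,66): 41+66 ≤ 122, not a triangle
2 of the 4 are acute.

2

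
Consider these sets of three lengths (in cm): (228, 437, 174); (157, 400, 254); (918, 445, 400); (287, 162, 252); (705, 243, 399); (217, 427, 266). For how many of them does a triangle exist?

3

(174,228,437): 174+228 ≤ 437 → not valid
(157,254,400): 157+254 > 400 → valid
(400,445,918): 400+445 ≤ 918 → not valid
(162,252,287): 162+252 > 287 → valid
(243,399,705): 243+399 ≤ 705 → not valid
(217,266,427): 217+266 > 427 → valid
3 of the 6 triples form a triangle.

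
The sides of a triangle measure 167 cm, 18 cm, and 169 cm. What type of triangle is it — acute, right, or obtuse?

obtuse

Compare the square of the longest side to the sum of squares of the other two: 18² + 167² = 28213 < 28561 = 169².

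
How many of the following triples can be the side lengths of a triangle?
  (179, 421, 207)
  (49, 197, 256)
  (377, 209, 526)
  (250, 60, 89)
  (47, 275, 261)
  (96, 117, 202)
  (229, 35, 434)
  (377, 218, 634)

(179,207,421): 179+207 ≤ 421 → not valid
(49,197,256): 49+197 ≤ 256 → not valid
(209,377,526): 209+377 > 526 → valid
(60,89,250): 60+89 ≤ 250 → not valid
(47,261,275): 47+261 > 275 → valid
(96,117,202): 96+117 > 202 → valid
(35,229,434): 35+229 ≤ 434 → not valid
(218,377,634): 218+377 ≤ 634 → not valid
3 of the 8 triples form a triangle.

3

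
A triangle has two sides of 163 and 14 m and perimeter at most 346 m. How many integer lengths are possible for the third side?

Triangle inequality: 149 < x < 177. Perimeter ≤ 346 gives x ≤ 346 − 163 − 14 = 169.
So 149 < x ≤ 169; integers 150 through 169: 20 values.

20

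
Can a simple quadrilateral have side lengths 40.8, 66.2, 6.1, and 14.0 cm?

For a quadrilateral, each side must be shorter than the sum of the others.
Here the longest side is 66.2, but the remaining 3 sides sum to only 60.9.

No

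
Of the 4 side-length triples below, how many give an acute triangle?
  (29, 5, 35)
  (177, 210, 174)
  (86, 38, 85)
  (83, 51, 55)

2

(29,5,35): 5+29 ≤ 35, not a triangle
(177,210,174): 174²+177² = 61605 > 44100 = 210² → acute
(86,38,85): 38²+85² = 8669 > 7396 = 86² → acute
(83,51,55): 51²+55² = 5626 < 6889 = 83² → obtuse
2 of the 4 are acute.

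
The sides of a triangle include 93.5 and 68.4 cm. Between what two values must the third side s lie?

By the triangle inequality, s must be less than 93.5 + 68.4 = 161.9 and greater than |93.5 − 68.4| = 25.1.

25.1 < s < 161.9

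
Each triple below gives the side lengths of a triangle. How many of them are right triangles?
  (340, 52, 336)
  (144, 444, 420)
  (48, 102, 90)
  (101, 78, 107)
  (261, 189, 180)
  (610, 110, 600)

(340,52,336): 52²+336² = 115600 = 340² → right
(144,444,420): 144²+420² = 197136 = 444² → right
(48,102,90): 48²+90² = 10404 = 102² → right
(101,78,107): 78²+101² = 16285 > 11449 = 107² → acute
(261,189,180): 180²+189² = 68121 = 261² → right
(610,110,600): 110²+600² = 372100 = 610² → right
5 of the 6 are right.

5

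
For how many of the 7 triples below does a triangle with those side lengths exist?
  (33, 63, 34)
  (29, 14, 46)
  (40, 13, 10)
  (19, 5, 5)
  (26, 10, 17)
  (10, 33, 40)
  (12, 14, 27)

(33,34,63): 33+34 > 63 → valid
(14,29,46): 14+29 ≤ 46 → not valid
(10,13,40): 10+13 ≤ 40 → not valid
(5,5,19): 5+5 ≤ 19 → not valid
(10,17,26): 10+17 > 26 → valid
(10,33,40): 10+33 > 40 → valid
(12,14,27): 12+14 ≤ 27 → not valid
3 of the 7 triples form a triangle.

3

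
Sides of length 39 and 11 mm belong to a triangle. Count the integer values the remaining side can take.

The third side lies in the open interval (28, 50).
Integers from 29 to 49 inclusive: 49 − 29 + 1 = 21.

21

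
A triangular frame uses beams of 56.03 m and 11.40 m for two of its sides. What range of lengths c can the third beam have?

44.63 < c < 67.43

By the triangle inequality, c must be less than 56.03 + 11.40 = 67.43 and greater than |56.03 − 11.40| = 44.63.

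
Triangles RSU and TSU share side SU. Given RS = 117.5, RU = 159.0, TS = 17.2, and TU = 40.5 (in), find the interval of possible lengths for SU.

From triangle RSU: |117.5 − 159.0| < SU < 117.5 + 159.0, i.e. 41.5 < SU < 276.5.
From triangle TSU: 23.3 < SU < 57.7.
Both must hold, so SU lies in the intersection.

41.5 < SU < 57.7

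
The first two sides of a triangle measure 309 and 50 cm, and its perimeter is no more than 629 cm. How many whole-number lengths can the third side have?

11

Triangle inequality: 259 < x < 359. Perimeter ≤ 629 gives x ≤ 629 − 309 − 50 = 270.
So 259 < x ≤ 270; integers 260 through 270: 11 values.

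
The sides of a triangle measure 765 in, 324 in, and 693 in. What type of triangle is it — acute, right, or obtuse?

right

Compare the square of the longest side to the sum of squares of the other two: 324² + 693² = 585225 = 765².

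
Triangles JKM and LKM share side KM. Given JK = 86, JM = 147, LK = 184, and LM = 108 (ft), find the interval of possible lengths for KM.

76 < KM < 233

From triangle JKM: |86 − 147| < KM < 86 + 147, i.e. 61 < KM < 233.
From triangle LKM: 76 < KM < 292.
Both must hold, so KM lies in the intersection.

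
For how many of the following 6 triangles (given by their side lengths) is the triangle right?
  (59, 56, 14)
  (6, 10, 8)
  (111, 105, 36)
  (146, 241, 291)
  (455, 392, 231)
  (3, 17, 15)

(59,56,14): 14²+56² = 3332 < 3481 = 59² → obtuse
(6,10,8): 6²+8² = 100 = 10² → right
(111,105,36): 36²+105² = 12321 = 111² → right
(146,241,291): 146²+241² = 79397 < 84681 = 291² → obtuse
(455,392,231): 231²+392² = 207025 = 455² → right
(3,17,15): 3²+15² = 234 < 289 = 17² → obtuse
3 of the 6 are right.

3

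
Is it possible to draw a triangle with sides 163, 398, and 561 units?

The two shorter sides sum to 561, exactly equal to the longest side 561.
That gives only a degenerate (flat) triangle — the inequality must be strict.

No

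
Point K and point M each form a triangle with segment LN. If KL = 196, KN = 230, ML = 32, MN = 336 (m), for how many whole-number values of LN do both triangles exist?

63

From triangle KLN: 34 < LN < 426.
From triangle MLN: 304 < LN < 368.
Intersection: 304 < LN < 368, so integers 305 through 367: 63 values.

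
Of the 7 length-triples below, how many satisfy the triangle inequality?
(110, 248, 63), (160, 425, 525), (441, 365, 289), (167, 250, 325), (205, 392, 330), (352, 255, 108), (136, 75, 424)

(63,110,248): 63+110 ≤ 248 → not valid
(160,425,525): 160+425 > 525 → valid
(289,365,441): 289+365 > 441 → valid
(167,250,325): 167+250 > 325 → valid
(205,330,392): 205+330 > 392 → valid
(108,255,352): 108+255 > 352 → valid
(75,136,424): 75+136 ≤ 424 → not valid
5 of the 7 triples form a triangle.

5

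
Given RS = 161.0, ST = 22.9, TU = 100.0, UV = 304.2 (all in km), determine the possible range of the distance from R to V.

20.3 ≤ RV ≤ 588.1 km

The maximum is all hops collinear in one direction: 161.0 + 22.9 + 100.0 + 304.2 = 588.1.
The longest hop is 304.2; the others sum to 283.9. Folding the others back against it leaves at least 304.2 − 283.9 = 20.3.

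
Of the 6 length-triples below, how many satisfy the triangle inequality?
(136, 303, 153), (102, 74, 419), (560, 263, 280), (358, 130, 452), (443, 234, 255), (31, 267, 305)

(136,153,303): 136+153 ≤ 303 → not valid
(74,102,419): 74+102 ≤ 419 → not valid
(263,280,560): 263+280 ≤ 560 → not valid
(130,358,452): 130+358 > 452 → valid
(234,255,443): 234+255 > 443 → valid
(31,267,305): 31+267 ≤ 305 → not valid
2 of the 6 triples form a triangle.

2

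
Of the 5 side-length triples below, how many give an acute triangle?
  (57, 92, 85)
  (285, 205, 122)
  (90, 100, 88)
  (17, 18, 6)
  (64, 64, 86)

(57,92,85): 57²+85² = 10474 > 8464 = 92² → acute
(285,205,122): 122²+205² = 56909 < 81225 = 285² → obtuse
(90,100,88): 88²+90² = 15844 > 10000 = 100² → acute
(17,18,6): 6²+17² = 325 > 324 = 18² → acute
(64,64,86): 64²+64² = 8192 > 7396 = 86² → acute
4 of the 5 are acute.

4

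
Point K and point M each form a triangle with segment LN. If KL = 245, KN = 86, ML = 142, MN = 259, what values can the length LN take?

From triangle KLN: |245 − 86| < LN < 245 + 86, i.e. 159 < LN < 331.
From triangle MLN: 117 < LN < 401.
Both must hold, so LN lies in the intersection.

159 < LN < 331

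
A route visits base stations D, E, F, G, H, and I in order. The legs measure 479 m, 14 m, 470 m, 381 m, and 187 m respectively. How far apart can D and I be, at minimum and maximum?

0 ≤ DI ≤ 1531 m

The maximum is all hops collinear in one direction: 479 + 14 + 470 + 381 + 187 = 1531.
The longest hop is 479; the others sum to 1052. Since 479 ≤ 1052, the path can fold back on itself completely, so the minimum distance is 0.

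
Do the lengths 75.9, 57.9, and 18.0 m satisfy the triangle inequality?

The two shorter sides sum to 75.9, exactly equal to the longest side 75.9.
That gives only a degenerate (flat) triangle — the inequality must be strict.

No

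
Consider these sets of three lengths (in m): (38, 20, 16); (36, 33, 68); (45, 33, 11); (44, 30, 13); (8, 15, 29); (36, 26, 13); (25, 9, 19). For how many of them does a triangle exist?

3

(16,20,38): 16+20 ≤ 38 → not valid
(33,36,68): 33+36 > 68 → valid
(11,33,45): 11+33 ≤ 45 → not valid
(13,30,44): 13+30 ≤ 44 → not valid
(8,15,29): 8+15 ≤ 29 → not valid
(13,26,36): 13+26 > 36 → valid
(9,19,25): 9+19 > 25 → valid
3 of the 7 triples form a triangle.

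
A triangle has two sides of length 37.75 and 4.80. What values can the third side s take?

32.95 < s < 42.55

By the triangle inequality, s must be less than 37.75 + 4.80 = 42.55 and greater than |37.75 − 4.80| = 32.95.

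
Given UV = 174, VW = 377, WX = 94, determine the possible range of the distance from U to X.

The maximum is all hops collinear in one direction: 174 + 377 + 94 = 645.
The longest hop is 377; the others sum to 268. Folding the others back against it leaves at least 377 − 268 = 109.

109 ≤ UX ≤ 645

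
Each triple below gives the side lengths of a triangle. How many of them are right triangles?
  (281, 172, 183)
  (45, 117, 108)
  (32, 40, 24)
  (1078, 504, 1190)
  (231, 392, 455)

(281,172,183): 172²+183² = 63073 < 78961 = 281² → obtuse
(45,117,108): 45²+108² = 13689 = 117² → right
(32,40,24): 24²+32² = 1600 = 40² → right
(1078,504,1190): 504²+1078² = 1416100 = 1190² → right
(231,392,455): 231²+392² = 207025 = 455² → right
4 of the 5 are right.

4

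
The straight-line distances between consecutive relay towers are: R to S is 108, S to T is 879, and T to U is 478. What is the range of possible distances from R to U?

The maximum is all hops collinear in one direction: 108 + 879 + 478 = 1465.
The longest hop is 879; the others sum to 586. Folding the others back against it leaves at least 879 − 586 = 293.

293 ≤ RU ≤ 1465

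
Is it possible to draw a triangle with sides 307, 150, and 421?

The longest side is 421, and the other two sum to 457.
Since 457 > 421, the triangle inequality holds.

Yes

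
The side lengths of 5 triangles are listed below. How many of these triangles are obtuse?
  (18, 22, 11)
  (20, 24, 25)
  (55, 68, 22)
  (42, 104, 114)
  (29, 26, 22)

3

(18,22,11): 11²+18² = 445 < 484 = 22² → obtuse
(20,24,25): 20²+24² = 976 > 625 = 25² → acute
(55,68,22): 22²+55² = 3509 < 4624 = 68² → obtuse
(42,104,114): 42²+104² = 12580 < 12996 = 114² → obtuse
(29,26,22): 22²+26² = 1160 > 841 = 29² → acute
3 of the 5 are obtuse.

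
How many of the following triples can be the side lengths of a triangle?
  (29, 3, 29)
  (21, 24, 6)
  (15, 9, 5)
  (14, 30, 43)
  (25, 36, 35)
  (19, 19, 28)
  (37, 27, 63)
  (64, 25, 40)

7

(3,29,29): 3+29 > 29 → valid
(6,21,24): 6+21 > 24 → valid
(5,9,15): 5+9 ≤ 15 → not valid
(14,30,43): 14+30 > 43 → valid
(25,35,36): 25+35 > 36 → valid
(19,19,28): 19+19 > 28 → valid
(27,37,63): 27+37 > 63 → valid
(25,40,64): 25+40 > 64 → valid
7 of the 8 triples form a triangle.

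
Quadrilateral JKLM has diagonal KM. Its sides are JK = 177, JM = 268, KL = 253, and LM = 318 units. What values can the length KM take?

From triangle JKM: |177 − 268| < KM < 177 + 268, i.e. 91 < KM < 445.
From triangle LKM: 65 < KM < 571.
Both must hold, so KM lies in the intersection.

91 < KM < 445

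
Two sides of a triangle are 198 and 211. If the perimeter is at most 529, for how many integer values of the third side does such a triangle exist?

107

Triangle inequality: 13 < x < 409. Perimeter ≤ 529 gives x ≤ 529 − 198 − 211 = 120.
So 13 < x ≤ 120; integers 14 through 120: 107 values.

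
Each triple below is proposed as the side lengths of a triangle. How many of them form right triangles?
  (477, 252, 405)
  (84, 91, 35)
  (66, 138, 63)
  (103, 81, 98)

2

(477,252,405): 252²+405² = 227529 = 477² → right
(84,91,35): 35²+84² = 8281 = 91² → right
(66,138,63): 63+66 ≤ 138, not a triangle
(103,81,98): 81²+98² = 16165 > 10609 = 103² → acute
2 of the 4 are right.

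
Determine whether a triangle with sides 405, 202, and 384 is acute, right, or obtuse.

Compare the square of the longest side to the sum of squares of the other two: 202² + 384² = 188260 > 164025 = 405².

acute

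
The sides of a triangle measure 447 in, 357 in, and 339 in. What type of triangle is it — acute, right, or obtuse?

acute

Compare the square of the longest side to the sum of squares of the other two: 339² + 357² = 242370 > 199809 = 447².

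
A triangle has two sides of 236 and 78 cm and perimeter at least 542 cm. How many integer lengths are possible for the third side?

Triangle inequality: 158 < x < 314. Perimeter ≥ 542 gives x ≥ 542 − 236 − 78 = 228.
So 228 ≤ x < 314; integers 228 through 313: 86 values.

86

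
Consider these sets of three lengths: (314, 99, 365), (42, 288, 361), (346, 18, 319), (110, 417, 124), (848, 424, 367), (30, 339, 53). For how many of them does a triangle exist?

(99,314,365): 99+314 > 365 → valid
(42,288,361): 42+288 ≤ 361 → not valid
(18,319,346): 18+319 ≤ 346 → not valid
(110,124,417): 110+124 ≤ 417 → not valid
(367,424,848): 367+424 ≤ 848 → not valid
(30,53,339): 30+53 ≤ 339 → not valid
1 of the 6 triples forms a triangle.

1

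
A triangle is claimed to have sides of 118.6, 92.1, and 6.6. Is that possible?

The longest side is 118.6, but the other two sum to only 98.7.
98.7 < 118.6, so the triangle inequality fails.

No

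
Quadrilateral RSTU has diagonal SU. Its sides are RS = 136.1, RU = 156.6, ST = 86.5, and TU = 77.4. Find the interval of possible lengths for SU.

20.5 < SU < 163.9

From triangle RSU: |136.1 − 156.6| < SU < 136.1 + 156.6, i.e. 20.5 < SU < 292.7.
From triangle TSU: 9.1 < SU < 163.9.
Both must hold, so SU lies in the intersection.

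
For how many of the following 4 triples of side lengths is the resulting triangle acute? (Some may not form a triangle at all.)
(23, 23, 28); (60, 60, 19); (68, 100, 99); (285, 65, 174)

(23,23,28): 23²+23² = 1058 > 784 = 28² → acute
(60,60,19): 19²+60² = 3961 > 3600 = 60² → acute
(68,100,99): 68²+99² = 14425 > 10000 = 100² → acute
(285,65,174): 65+174 ≤ 285, not a triangle
3 of the 4 are acute.

3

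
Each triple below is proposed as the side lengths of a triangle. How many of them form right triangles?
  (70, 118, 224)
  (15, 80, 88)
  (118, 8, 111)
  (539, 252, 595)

1

(70,118,224): 70+118 ≤ 224, not a triangle
(15,80,88): 15²+80² = 6625 < 7744 = 88² → obtuse
(118,8,111): 8²+111² = 12385 < 13924 = 118² → obtuse
(539,252,595): 252²+539² = 354025 = 595² → right
1 of the 4 is right.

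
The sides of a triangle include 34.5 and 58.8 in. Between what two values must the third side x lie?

By the triangle inequality, x must be less than 34.5 + 58.8 = 93.3 and greater than |34.5 − 58.8| = 24.3.

24.3 < x < 93.3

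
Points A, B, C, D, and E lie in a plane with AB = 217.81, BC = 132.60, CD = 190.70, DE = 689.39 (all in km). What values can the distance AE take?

The maximum is all hops collinear in one direction: 217.81 + 132.60 + 190.70 + 689.39 = 1230.50.
The longest hop is 689.39; the others sum to 541.11. Folding the others back against it leaves at least 689.39 − 541.11 = 148.28.

148.28 ≤ AE ≤ 1230.50 km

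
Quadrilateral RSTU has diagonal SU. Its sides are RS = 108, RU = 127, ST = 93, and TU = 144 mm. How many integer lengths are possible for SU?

183

From triangle RSU: 19 < SU < 235.
From triangle TSU: 51 < SU < 237.
Intersection: 51 < SU < 235, so integers 52 through 234: 183 values.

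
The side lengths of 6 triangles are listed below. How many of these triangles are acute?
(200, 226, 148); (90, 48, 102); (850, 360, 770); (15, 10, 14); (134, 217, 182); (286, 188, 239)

(200,226,148): 148²+200² = 61904 > 51076 = 226² → acute
(90,48,102): 48²+90² = 10404 = 102² → right
(850,360,770): 360²+770² = 722500 = 850² → right
(15,10,14): 10²+14² = 296 > 225 = 15² → acute
(134,217,182): 134²+182² = 51080 > 47089 = 217² → acute
(286,188,239): 188²+239² = 92465 > 81796 = 286² → acute
4 of the 6 are acute.

4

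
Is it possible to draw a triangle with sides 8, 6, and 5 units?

The longest side is 8, and the other two sum to 11.
Since 11 > 8, the triangle inequality holds.

Yes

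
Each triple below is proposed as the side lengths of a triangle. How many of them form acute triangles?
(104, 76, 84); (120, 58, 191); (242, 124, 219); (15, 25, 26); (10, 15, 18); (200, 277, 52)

4

(104,76,84): 76²+84² = 12832 > 10816 = 104² → acute
(120,58,191): 58+120 ≤ 191, not a triangle
(242,124,219): 124²+219² = 63337 > 58564 = 242² → acute
(15,25,26): 15²+25² = 850 > 676 = 26² → acute
(10,15,18): 10²+15² = 325 > 324 = 18² → acute
(200,277,52): 52+200 ≤ 277, not a triangle
4 of the 6 are acute.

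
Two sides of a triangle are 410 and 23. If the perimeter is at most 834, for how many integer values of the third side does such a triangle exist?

14

Triangle inequality: 387 < x < 433. Perimeter ≤ 834 gives x ≤ 834 − 410 − 23 = 401.
So 387 < x ≤ 401; integers 388 through 401: 14 values.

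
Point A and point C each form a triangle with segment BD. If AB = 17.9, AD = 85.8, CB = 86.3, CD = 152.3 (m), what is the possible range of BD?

67.9 < BD < 103.7

From triangle ABD: |17.9 − 85.8| < BD < 17.9 + 85.8, i.e. 67.9 < BD < 103.7.
From triangle CBD: 66.0 < BD < 238.6.
Both must hold, so BD lies in the intersection.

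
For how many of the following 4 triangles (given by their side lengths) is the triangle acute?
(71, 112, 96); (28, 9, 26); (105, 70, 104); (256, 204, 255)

(71,112,96): 71²+96² = 14257 > 12544 = 112² → acute
(28,9,26): 9²+26² = 757 < 784 = 28² → obtuse
(105,70,104): 70²+104² = 15716 > 11025 = 105² → acute
(256,204,255): 204²+255² = 106641 > 65536 = 256² → acute
3 of the 4 are acute.

3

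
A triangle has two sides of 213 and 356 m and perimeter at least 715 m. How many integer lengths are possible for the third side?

Triangle inequality: 143 < x < 569. Perimeter ≥ 715 gives x ≥ 715 − 213 − 356 = 146.
So 146 ≤ x < 569; integers 146 through 568: 423 values.

423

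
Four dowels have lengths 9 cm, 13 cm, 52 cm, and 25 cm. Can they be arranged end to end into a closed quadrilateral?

No

For a quadrilateral, each side must be shorter than the sum of the others.
Here the longest side is 52, but the remaining 3 sides sum to only 47.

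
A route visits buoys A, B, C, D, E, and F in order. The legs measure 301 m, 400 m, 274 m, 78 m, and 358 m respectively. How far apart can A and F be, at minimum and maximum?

0 ≤ AF ≤ 1411 m

The maximum is all hops collinear in one direction: 301 + 400 + 274 + 78 + 358 = 1411.
The longest hop is 400; the others sum to 1011. Since 400 ≤ 1011, the path can fold back on itself completely, so the minimum distance is 0.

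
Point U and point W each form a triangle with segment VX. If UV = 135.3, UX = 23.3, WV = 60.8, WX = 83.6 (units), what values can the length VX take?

From triangle UVX: |135.3 − 23.3| < VX < 135.3 + 23.3, i.e. 112.0 < VX < 158.6.
From triangle WVX: 22.8 < VX < 144.4.
Both must hold, so VX lies in the intersection.

112.0 < VX < 144.4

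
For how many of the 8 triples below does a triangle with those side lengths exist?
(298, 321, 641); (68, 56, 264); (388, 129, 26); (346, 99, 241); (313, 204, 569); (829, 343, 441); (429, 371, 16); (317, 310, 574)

(298,321,641): 298+321 ≤ 641 → not valid
(56,68,264): 56+68 ≤ 264 → not valid
(26,129,388): 26+129 ≤ 388 → not valid
(99,241,346): 99+241 ≤ 346 → not valid
(204,313,569): 204+313 ≤ 569 → not valid
(343,441,829): 343+441 ≤ 829 → not valid
(16,371,429): 16+371 ≤ 429 → not valid
(310,317,574): 310+317 > 574 → valid
1 of the 8 triples forms a triangle.

1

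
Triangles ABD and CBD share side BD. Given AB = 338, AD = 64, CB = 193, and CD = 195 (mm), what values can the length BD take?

274 < BD < 388

From triangle ABD: |338 − 64| < BD < 338 + 64, i.e. 274 < BD < 402.
From triangle CBD: 2 < BD < 388.
Both must hold, so BD lies in the intersection.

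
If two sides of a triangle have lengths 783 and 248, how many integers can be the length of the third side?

495

The third side lies in the open interval (535, 1031).
Integers from 536 to 1030 inclusive: 1030 − 536 + 1 = 495.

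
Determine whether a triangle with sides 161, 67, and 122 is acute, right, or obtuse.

obtuse

Compare the square of the longest side to the sum of squares of the other two: 67² + 122² = 19373 < 25921 = 161².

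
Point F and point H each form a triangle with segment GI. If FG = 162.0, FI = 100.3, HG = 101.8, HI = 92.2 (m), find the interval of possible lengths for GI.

From triangle FGI: |162.0 − 100.3| < GI < 162.0 + 100.3, i.e. 61.7 < GI < 262.3.
From triangle HGI: 9.6 < GI < 194.0.
Both must hold, so GI lies in the intersection.

61.7 < GI < 194.0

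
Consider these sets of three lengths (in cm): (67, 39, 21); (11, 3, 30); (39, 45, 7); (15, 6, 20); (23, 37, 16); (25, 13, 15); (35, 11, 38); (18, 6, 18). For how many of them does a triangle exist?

6

(21,39,67): 21+39 ≤ 67 → not valid
(3,11,30): 3+11 ≤ 30 → not valid
(7,39,45): 7+39 > 45 → valid
(6,15,20): 6+15 > 20 → valid
(16,23,37): 16+23 > 37 → valid
(13,15,25): 13+15 > 25 → valid
(11,35,38): 11+35 > 38 → valid
(6,18,18): 6+18 > 18 → valid
6 of the 8 triples form a triangle.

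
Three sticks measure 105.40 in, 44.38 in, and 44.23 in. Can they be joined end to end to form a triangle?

No

The longest side is 105.40, but the other two sum to only 88.61.
88.61 < 105.40, so the triangle inequality fails.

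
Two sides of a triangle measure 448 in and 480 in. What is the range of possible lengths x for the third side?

32 < x < 928

By the triangle inequality, x must be less than 448 + 480 = 928 and greater than |448 − 480| = 32.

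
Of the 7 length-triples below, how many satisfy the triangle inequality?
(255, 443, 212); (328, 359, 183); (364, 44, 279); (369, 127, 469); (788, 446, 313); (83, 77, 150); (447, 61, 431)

5

(212,255,443): 212+255 > 443 → valid
(183,328,359): 183+328 > 359 → valid
(44,279,364): 44+279 ≤ 364 → not valid
(127,369,469): 127+369 > 469 → valid
(313,446,788): 313+446 ≤ 788 → not valid
(77,83,150): 77+83 > 150 → valid
(61,431,447): 61+431 > 447 → valid
5 of the 7 triples form a triangle.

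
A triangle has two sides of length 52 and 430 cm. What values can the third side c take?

By the triangle inequality, c must be less than 52 + 430 = 482 and greater than |52 − 430| = 378.

378 < c < 482 (cm)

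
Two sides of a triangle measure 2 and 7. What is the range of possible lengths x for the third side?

By the triangle inequality, x must be less than 2 + 7 = 9 and greater than |2 − 7| = 5.

5 < x < 9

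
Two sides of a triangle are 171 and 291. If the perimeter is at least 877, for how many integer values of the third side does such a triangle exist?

Triangle inequality: 120 < x < 462. Perimeter ≥ 877 gives x ≥ 877 − 171 − 291 = 415.
So 415 ≤ x < 462; integers 415 through 461: 47 values.

47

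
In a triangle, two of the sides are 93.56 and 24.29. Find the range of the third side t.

69.27 < t < 117.85

By the triangle inequality, t must be less than 93.56 + 24.29 = 117.85 and greater than |93.56 − 24.29| = 69.27.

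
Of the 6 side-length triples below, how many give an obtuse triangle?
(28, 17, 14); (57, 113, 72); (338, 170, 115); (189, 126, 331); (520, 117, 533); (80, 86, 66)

2

(28,17,14): 14²+17² = 485 < 784 = 28² → obtuse
(57,113,72): 57²+72² = 8433 < 12769 = 113² → obtuse
(338,170,115): 115+170 ≤ 338, not a triangle
(189,126,331): 126+189 ≤ 331, not a triangle
(520,117,533): 117²+520² = 284089 = 533² → right
(80,86,66): 66²+80² = 10756 > 7396 = 86² → acute
2 of the 6 are obtuse.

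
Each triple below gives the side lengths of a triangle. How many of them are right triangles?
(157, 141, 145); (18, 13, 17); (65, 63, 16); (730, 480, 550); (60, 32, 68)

3

(157,141,145): 141²+145² = 40906 > 24649 = 157² → acute
(18,13,17): 13²+17² = 458 > 324 = 18² → acute
(65,63,16): 16²+63² = 4225 = 65² → right
(730,480,550): 480²+550² = 532900 = 730² → right
(60,32,68): 32²+60² = 4624 = 68² → right
3 of the 5 are right.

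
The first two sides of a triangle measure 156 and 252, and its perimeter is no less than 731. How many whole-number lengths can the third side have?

85

Triangle inequality: 96 < x < 408. Perimeter ≥ 731 gives x ≥ 731 − 156 − 252 = 323.
So 323 ≤ x < 408; integers 323 through 407: 85 values.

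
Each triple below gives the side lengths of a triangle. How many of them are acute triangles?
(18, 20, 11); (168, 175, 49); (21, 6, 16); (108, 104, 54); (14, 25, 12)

(18,20,11): 11²+18² = 445 > 400 = 20² → acute
(168,175,49): 49²+168² = 30625 = 175² → right
(21,6,16): 6²+16² = 292 < 441 = 21² → obtuse
(108,104,54): 54²+104² = 13732 > 11664 = 108² → acute
(14,25,12): 12²+14² = 340 < 625 = 25² → obtuse
2 of the 5 are acute.

2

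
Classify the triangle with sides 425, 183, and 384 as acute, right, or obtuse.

Compare the square of the longest side to the sum of squares of the other two: 183² + 384² = 180945 > 180625 = 425².

acute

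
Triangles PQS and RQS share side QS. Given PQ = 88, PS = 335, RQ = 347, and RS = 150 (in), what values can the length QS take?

From triangle PQS: |88 − 335| < QS < 88 + 335, i.e. 247 < QS < 423.
From triangle RQS: 197 < QS < 497.
Both must hold, so QS lies in the intersection.

247 < QS < 423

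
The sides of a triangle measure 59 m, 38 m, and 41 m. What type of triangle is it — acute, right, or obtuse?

obtuse

Compare the square of the longest side to the sum of squares of the other two: 38² + 41² = 3125 < 3481 = 59².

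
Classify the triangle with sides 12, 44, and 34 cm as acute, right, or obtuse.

obtuse

Compare the square of the longest side to the sum of squares of the other two: 12² + 34² = 1300 < 1936 = 44².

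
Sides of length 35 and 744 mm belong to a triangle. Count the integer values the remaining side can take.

69

The third side lies in the open interval (709, 779).
Integers from 710 to 778 inclusive: 778 − 710 + 1 = 69.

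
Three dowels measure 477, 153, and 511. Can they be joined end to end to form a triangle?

Yes

The longest side is 511, and the other two sum to 630.
Since 630 > 511, the triangle inequality holds.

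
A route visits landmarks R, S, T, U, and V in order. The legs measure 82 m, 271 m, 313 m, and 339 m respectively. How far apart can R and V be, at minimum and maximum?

The maximum is all hops collinear in one direction: 82 + 271 + 313 + 339 = 1005.
The longest hop is 339; the others sum to 666. Since 339 ≤ 666, the path can fold back on itself completely, so the minimum distance is 0.

0 ≤ RV ≤ 1005 m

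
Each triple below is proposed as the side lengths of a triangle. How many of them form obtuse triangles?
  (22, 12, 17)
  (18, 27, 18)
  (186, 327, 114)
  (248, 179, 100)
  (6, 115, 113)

(22,12,17): 12²+17² = 433 < 484 = 22² → obtuse
(18,27,18): 18²+18² = 648 < 729 = 27² → obtuse
(186,327,114): 114+186 ≤ 327, not a triangle
(248,179,100): 100²+179² = 42041 < 61504 = 248² → obtuse
(6,115,113): 6²+113² = 12805 < 13225 = 115² → obtuse
4 of the 5 are obtuse.

4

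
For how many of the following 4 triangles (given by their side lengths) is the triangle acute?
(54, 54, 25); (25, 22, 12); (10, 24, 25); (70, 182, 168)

(54,54,25): 25²+54² = 3541 > 2916 = 54² → acute
(25,22,12): 12²+22² = 628 > 625 = 25² → acute
(10,24,25): 10²+24² = 676 > 625 = 25² → acute
(70,182,168): 70²+168² = 33124 = 182² → right
3 of the 4 are acute.

3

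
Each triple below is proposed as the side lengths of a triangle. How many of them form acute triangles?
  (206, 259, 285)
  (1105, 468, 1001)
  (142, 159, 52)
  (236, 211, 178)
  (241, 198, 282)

(206,259,285): 206²+259² = 109517 > 81225 = 285² → acute
(1105,468,1001): 468²+1001² = 1221025 = 1105² → right
(142,159,52): 52²+142² = 22868 < 25281 = 159² → obtuse
(236,211,178): 178²+211² = 76205 > 55696 = 236² → acute
(241,198,282): 198²+241² = 97285 > 79524 = 282² → acute
3 of the 5 are acute.

3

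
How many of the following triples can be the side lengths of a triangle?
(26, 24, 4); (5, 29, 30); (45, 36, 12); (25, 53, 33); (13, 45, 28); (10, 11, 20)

(4,24,26): 4+24 > 26 → valid
(5,29,30): 5+29 > 30 → valid
(12,36,45): 12+36 > 45 → valid
(25,33,53): 25+33 > 53 → valid
(13,28,45): 13+28 ≤ 45 → not valid
(10,11,20): 10+11 > 20 → valid
5 of the 6 triples form a triangle.

5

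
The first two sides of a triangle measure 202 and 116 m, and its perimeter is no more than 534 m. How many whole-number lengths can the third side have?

Triangle inequality: 86 < x < 318. Perimeter ≤ 534 gives x ≤ 534 − 202 − 116 = 216.
So 86 < x ≤ 216; integers 87 through 216: 130 values.

130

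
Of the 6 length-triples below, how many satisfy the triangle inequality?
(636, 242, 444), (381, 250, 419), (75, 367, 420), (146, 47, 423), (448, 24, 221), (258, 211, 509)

3

(242,444,636): 242+444 > 636 → valid
(250,381,419): 250+381 > 419 → valid
(75,367,420): 75+367 > 420 → valid
(47,146,423): 47+146 ≤ 423 → not valid
(24,221,448): 24+221 ≤ 448 → not valid
(211,258,509): 211+258 ≤ 509 → not valid
3 of the 6 triples form a triangle.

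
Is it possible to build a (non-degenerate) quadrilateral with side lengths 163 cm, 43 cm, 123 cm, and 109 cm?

Yes

A quadrilateral exists iff every side is shorter than the sum of the others — equivalently, the longest side is less than the sum of the rest.
Longest side 163 < 275 (sum of the remaining 3), so yes.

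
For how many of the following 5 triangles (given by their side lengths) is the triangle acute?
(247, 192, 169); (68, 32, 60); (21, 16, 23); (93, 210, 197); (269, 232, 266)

(247,192,169): 169²+192² = 65425 > 61009 = 247² → acute
(68,32,60): 32²+60² = 4624 = 68² → right
(21,16,23): 16²+21² = 697 > 529 = 23² → acute
(93,210,197): 93²+197² = 47458 > 44100 = 210² → acute
(269,232,266): 232²+266² = 124580 > 72361 = 269² → acute
4 of the 5 are acute.

4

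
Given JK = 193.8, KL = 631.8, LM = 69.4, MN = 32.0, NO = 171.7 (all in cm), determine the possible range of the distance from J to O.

164.9 ≤ JO ≤ 1098.7 cm

The maximum is all hops collinear in one direction: 193.8 + 631.8 + 69.4 + 32.0 + 171.7 = 1098.7.
The longest hop is 631.8; the others sum to 466.9. Folding the others back against it leaves at least 631.8 − 466.9 = 164.9.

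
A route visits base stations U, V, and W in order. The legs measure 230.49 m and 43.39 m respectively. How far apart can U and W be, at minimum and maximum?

By the triangle inequality, |230.49 − 43.39| ≤ UW ≤ 230.49 + 43.39.

187.10 ≤ UW ≤ 273.88 m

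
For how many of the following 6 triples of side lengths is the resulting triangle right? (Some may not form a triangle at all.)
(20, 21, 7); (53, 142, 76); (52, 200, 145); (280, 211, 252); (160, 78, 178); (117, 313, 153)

(20,21,7): 7²+20² = 449 > 441 = 21² → acute
(53,142,76): 53+76 ≤ 142, not a triangle
(52,200,145): 52+145 ≤ 200, not a triangle
(280,211,252): 211²+252² = 108025 > 78400 = 280² → acute
(160,78,178): 78²+160² = 31684 = 178² → right
(117,313,153): 117+153 ≤ 313, not a triangle
1 of the 6 is right.

1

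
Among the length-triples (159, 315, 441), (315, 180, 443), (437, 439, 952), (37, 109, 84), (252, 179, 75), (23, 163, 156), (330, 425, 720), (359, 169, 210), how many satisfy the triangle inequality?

7

(159,315,441): 159+315 > 441 → valid
(180,315,443): 180+315 > 443 → valid
(437,439,952): 437+439 ≤ 952 → not valid
(37,84,109): 37+84 > 109 → valid
(75,179,252): 75+179 > 252 → valid
(23,156,163): 23+156 > 163 → valid
(330,425,720): 330+425 > 720 → valid
(169,210,359): 169+210 > 359 → valid
7 of the 8 triples form a triangle.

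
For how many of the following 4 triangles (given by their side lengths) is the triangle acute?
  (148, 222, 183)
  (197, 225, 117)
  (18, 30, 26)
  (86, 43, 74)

3

(148,222,183): 148²+183² = 55393 > 49284 = 222² → acute
(197,225,117): 117²+197² = 52498 > 50625 = 225² → acute
(18,30,26): 18²+26² = 1000 > 900 = 30² → acute
(86,43,74): 43²+74² = 7325 < 7396 = 86² → obtuse
3 of the 4 are acute.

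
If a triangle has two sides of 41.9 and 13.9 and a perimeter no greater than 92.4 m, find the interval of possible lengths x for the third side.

Triangle inequality alone gives 28.0 < x < 55.8.
The perimeter condition gives x ≤ 92.4 − 41.9 − 13.9 = 36.6.
Intersecting the two: 28.0 < x ≤ 36.6.

28.0 < x ≤ 36.6 m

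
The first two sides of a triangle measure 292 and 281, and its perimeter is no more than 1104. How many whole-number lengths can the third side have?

Triangle inequality: 11 < x < 573. Perimeter ≤ 1104 gives x ≤ 1104 − 292 − 281 = 531.
So 11 < x ≤ 531; integers 12 through 531: 520 values.

520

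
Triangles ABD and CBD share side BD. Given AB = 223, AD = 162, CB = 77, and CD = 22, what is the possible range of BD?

From triangle ABD: |223 − 162| < BD < 223 + 162, i.e. 61 < BD < 385.
From triangle CBD: 55 < BD < 99.
Both must hold, so BD lies in the intersection.

61 < BD < 99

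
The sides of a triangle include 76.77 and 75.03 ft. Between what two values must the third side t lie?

By the triangle inequality, t must be less than 76.77 + 75.03 = 151.80 and greater than |76.77 − 75.03| = 1.74.

1.74 < t < 151.80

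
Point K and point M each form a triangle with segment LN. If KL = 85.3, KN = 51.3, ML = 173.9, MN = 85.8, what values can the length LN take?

From triangle KLN: |85.3 − 51.3| < LN < 85.3 + 51.3, i.e. 34.0 < LN < 136.6.
From triangle MLN: 88.1 < LN < 259.7.
Both must hold, so LN lies in the intersection.

88.1 < LN < 136.6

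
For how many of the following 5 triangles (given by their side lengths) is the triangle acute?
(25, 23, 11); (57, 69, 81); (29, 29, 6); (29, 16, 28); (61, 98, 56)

4

(25,23,11): 11²+23² = 650 > 625 = 25² → acute
(57,69,81): 57²+69² = 8010 > 6561 = 81² → acute
(29,29,6): 6²+29² = 877 > 841 = 29² → acute
(29,16,28): 16²+28² = 1040 > 841 = 29² → acute
(61,98,56): 56²+61² = 6857 < 9604 = 98² → obtuse
4 of the 5 are acute.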